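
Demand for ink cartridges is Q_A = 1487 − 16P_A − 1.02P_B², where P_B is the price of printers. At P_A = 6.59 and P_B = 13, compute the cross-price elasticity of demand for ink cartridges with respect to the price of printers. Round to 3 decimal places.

At P_A = 6.59 and P_B = 13: Q_A = 1209.18.
∂Q_A/∂P_B = -2.04P_B = -2.04(13) = -26.5200.
ε = (∂Q_A/∂P_B)(P_B/Q_A) = -26.5200 × (13/1209.18) ≈ -0.285.

-0.285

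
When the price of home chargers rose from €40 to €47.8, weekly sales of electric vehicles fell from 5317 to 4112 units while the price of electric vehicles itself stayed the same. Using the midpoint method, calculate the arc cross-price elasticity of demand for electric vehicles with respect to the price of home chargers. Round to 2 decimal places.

-1.44

ΔQ_A = 4112 − 5317 = -1205; ΔP_B = 47.8 − 40 = 7.8.
Midpoints: Q̄_A = 4714.5, P̄_B = 43.90.
ε = (ΔQ_A/Q̄_A)/(ΔP_B/P̄_B) = (-1205/4714.5)/(7.8/43.90) ≈ -1.44.
ε < 0: electric vehicles and home chargers are complements.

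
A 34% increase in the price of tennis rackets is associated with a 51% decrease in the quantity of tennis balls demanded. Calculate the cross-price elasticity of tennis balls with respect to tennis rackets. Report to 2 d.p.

ε = (%ΔQ of tennis balls) / (%ΔP of tennis rackets) = (-51%) / (34%) ≈ -1.50.

-1.50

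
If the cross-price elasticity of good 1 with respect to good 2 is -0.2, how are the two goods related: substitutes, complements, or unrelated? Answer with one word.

complements

ε = -0.2 < 0, so a higher price of good 2 lowers demand for good 1: complements.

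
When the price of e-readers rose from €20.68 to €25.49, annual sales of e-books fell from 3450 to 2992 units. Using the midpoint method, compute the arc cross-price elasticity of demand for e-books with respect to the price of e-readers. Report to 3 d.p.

-0.682

ΔQ_A = 2992 − 3450 = -458; ΔP_B = 25.49 − 20.68 = 4.81.
Midpoints: Q̄_A = 3221.0, P̄_B = 23.09.
ε = (ΔQ_A/Q̄_A)/(ΔP_B/P̄_B) = (-458/3221.0)/(4.81/23.09) ≈ -0.682.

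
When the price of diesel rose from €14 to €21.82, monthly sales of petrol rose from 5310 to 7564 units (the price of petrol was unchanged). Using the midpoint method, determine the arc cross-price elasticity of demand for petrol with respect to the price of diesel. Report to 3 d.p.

ΔQ_A = 7564 − 5310 = 2254; ΔP_B = 21.82 − 14 = 7.82.
Midpoints: Q̄_A = 6437.0, P̄_B = 17.91.
ε = (ΔQ_A/Q̄_A)/(ΔP_B/P̄_B) = (2254/6437.0)/(7.82/17.91) ≈ 0.802.
ε > 0: petrol and diesel are substitutes.

0.802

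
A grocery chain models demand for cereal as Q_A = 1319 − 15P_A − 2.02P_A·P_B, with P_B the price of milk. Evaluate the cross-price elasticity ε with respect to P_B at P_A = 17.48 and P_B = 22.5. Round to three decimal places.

-3.028

At P_A = 17.48 and P_B = 22.5: Q_A = 262.334.
∂Q_A/∂P_B = -2.02P_A = -2.02(17.48) = -35.3096.
ε = (∂Q_A/∂P_B)(P_B/Q_A) = -35.3096 × (22.5/262.334) ≈ -3.028.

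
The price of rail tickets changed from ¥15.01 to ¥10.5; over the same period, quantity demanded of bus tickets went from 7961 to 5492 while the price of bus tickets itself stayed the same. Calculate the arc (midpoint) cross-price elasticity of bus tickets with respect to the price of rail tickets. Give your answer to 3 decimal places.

ΔQ_A = 5492 − 7961 = -2469; ΔP_B = 10.5 − 15.01 = -4.51.
Midpoints: Q̄_A = 6726.5, P̄_B = 12.75.
ε = (ΔQ_A/Q̄_A)/(ΔP_B/P̄_B) = (-2469/6726.5)/(-4.51/12.75) ≈ 1.038.

1.038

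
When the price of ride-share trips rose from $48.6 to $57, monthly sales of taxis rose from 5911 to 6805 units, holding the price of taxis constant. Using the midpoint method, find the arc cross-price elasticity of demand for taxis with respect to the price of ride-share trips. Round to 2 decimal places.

0.88

ΔQ_A = 6805 − 5911 = 894; ΔP_B = 57 − 48.6 = 8.4.
Midpoints: Q̄_A = 6358.0, P̄_B = 52.80.
ε = (ΔQ_A/Q̄_A)/(ΔP_B/P̄_B) = (894/6358.0)/(8.4/52.80) ≈ 0.88.
ε > 0: taxis and ride-share trips are substitutes.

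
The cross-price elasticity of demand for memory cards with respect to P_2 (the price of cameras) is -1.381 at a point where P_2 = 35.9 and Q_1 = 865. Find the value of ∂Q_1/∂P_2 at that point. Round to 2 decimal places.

ε = (∂Q_1/∂P_2)·(P_2/Q_1) ⇒ ∂Q_1/∂P_2 = ε·Q_1/P_2 = -1.381 × 865/35.9 ≈ -33.27.

-33.27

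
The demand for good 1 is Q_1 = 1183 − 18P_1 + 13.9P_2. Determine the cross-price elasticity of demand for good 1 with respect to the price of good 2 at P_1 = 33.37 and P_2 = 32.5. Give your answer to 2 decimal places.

0.44

At P_1 = 33.37 and P_2 = 32.5: Q_1 = 1034.09.
∂Q_1/∂P_2 = 13.9.
ε = (∂Q_1/∂P_2)(P_2/Q_1) = 13.9 × (32.5/1034.09) ≈ 0.44.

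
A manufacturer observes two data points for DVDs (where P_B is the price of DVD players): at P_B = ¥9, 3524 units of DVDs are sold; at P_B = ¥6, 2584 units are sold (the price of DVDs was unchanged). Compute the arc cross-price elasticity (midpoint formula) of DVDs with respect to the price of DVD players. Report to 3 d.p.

ΔQ_A = 2584 − 3524 = -940; ΔP_B = 6 − 9 = -3.
Midpoints: Q̄_A = 3054.0, P̄_B = 7.50.
ε = (ΔQ_A/Q̄_A)/(ΔP_B/P̄_B) = (-940/3054.0)/(-3/7.50) ≈ 0.769.
ε > 0: DVDs and DVD players are substitutes.

0.769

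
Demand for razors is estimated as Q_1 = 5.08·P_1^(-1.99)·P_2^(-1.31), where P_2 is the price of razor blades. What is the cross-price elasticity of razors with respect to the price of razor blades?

In a log-linear (constant-elasticity) demand function, the coefficient on the exponent of P_2 is the cross-price elasticity.
ε = -1.31. Negative, so razors and razor blades are complements.

-1.31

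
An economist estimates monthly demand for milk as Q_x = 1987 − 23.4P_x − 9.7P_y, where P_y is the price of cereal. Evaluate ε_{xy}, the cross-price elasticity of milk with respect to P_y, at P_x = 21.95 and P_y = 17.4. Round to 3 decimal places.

-0.129

At P_x = 21.95 and P_y = 17.4: Q_x = 1304.59.
∂Q_x/∂P_y = -9.7.
ε = (∂Q_x/∂P_y)(P_y/Q_x) = -9.7 × (17.4/1304.59) ≈ -0.129.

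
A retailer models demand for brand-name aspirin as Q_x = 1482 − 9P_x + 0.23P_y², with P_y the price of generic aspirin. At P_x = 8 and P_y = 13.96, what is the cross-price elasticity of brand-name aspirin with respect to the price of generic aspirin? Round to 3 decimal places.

0.062

At P_x = 8 and P_y = 13.96: Q_x = 1454.823.
∂Q_x/∂P_y = 0.46P_y = 0.46(13.96) = 6.4216.
ε = (∂Q_x/∂P_y)(P_y/Q_x) = 6.4216 × (13.96/1454.823) ≈ 0.062.
ε > 0: substitutes.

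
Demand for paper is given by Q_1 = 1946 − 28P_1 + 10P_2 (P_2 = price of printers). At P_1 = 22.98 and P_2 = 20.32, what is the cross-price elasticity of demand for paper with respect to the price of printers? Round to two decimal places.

0.13

At P_1 = 22.98 and P_2 = 20.32: Q_1 = 1505.76.
∂Q_1/∂P_2 = 10.
ε = (∂Q_1/∂P_2)(P_2/Q_1) = 10 × (20.32/1505.76) ≈ 0.13.
Since ε > 0, paper and printers are substitutes.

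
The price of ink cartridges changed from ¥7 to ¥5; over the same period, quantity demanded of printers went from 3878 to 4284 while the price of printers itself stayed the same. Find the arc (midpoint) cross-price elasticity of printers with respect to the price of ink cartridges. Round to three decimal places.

-0.298

ΔQ_A = 4284 − 3878 = 406; ΔP_B = 5 − 7 = -2.
Midpoints: Q̄_A = 4081.0, P̄_B = 6.00.
ε = (ΔQ_A/Q̄_A)/(ΔP_B/P̄_B) = (406/4081.0)/(-2/6.00) ≈ -0.298.
ε < 0: printers and ink cartridges are complements.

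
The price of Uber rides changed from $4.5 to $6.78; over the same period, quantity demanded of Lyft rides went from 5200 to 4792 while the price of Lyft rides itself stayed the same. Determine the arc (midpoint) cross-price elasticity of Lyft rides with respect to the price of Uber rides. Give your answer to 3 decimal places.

-0.202

ΔQ_A = 4792 − 5200 = -408; ΔP_B = 6.78 − 4.5 = 2.28.
Midpoints: Q̄_A = 4996.0, P̄_B = 5.64.
ε = (ΔQ_A/Q̄_A)/(ΔP_B/P̄_B) = (-408/4996.0)/(2.28/5.64) ≈ -0.202.
ε < 0: Lyft rides and Uber rides are complements.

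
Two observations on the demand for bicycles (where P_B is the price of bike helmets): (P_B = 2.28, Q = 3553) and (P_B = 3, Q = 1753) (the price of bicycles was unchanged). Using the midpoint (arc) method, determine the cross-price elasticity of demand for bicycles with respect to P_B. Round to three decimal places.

ΔQ_A = 1753 − 3553 = -1800; ΔP_B = 3 − 2.28 = 0.72.
Midpoints: Q̄_A = 2653.0, P̄_B = 2.64.
ε = (ΔQ_A/Q̄_A)/(ΔP_B/P̄_B) = (-1800/2653.0)/(0.72/2.64) ≈ -2.488.
ε < 0: bicycles and bike helmets are complements.

-2.488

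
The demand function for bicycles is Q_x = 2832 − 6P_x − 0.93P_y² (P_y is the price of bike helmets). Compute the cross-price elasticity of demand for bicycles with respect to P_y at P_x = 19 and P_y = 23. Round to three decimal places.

-0.442

At P_x = 19 and P_y = 23: Q_x = 2226.03.
∂Q_x/∂P_y = -1.86P_y = -1.86(23) = -42.7800.
ε = (∂Q_x/∂P_y)(P_y/Q_x) = -42.7800 × (23/2226.03) ≈ -0.442.
ε < 0: complements.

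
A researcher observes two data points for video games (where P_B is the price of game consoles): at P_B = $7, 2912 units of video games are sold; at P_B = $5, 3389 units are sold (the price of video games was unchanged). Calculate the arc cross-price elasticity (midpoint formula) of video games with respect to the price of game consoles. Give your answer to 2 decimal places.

-0.45

ΔQ_A = 3389 − 2912 = 477; ΔP_B = 5 − 7 = -2.
Midpoints: Q̄_A = 3150.5, P̄_B = 6.00.
ε = (ΔQ_A/Q̄_A)/(ΔP_B/P̄_B) = (477/3150.5)/(-2/6.00) ≈ -0.45.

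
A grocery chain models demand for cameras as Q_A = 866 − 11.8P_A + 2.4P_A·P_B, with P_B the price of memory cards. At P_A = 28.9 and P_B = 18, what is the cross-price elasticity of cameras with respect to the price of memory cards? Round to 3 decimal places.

0.704

At P_A = 28.9 and P_B = 18: Q_A = 1773.46.
∂Q_A/∂P_B = 2.4P_A = 2.4(28.9) = 69.3600.
ε = (∂Q_A/∂P_B)(P_B/Q_A) = 69.3600 × (18/1773.46) ≈ 0.704.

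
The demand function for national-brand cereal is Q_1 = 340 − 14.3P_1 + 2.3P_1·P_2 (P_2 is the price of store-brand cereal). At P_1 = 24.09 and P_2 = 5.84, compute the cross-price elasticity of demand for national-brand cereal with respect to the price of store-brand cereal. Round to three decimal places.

At P_1 = 24.09 and P_2 = 5.84: Q_1 = 319.090.
∂Q_1/∂P_2 = 2.3P_1 = 2.3(24.09) = 55.4070.
ε = (∂Q_1/∂P_2)(P_2/Q_1) = 55.4070 × (5.84/319.090) ≈ 1.014.

1.014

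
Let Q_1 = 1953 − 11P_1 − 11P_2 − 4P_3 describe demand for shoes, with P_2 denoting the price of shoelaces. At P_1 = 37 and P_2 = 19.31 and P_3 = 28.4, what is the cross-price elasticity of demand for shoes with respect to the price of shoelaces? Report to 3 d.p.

At P_1 = 37 and P_2 = 19.31 and P_3 = 28.4: Q_1 = 1219.99.
∂Q_1/∂P_2 = -11.
ε = (∂Q_1/∂P_2)(P_2/Q_1) = -11 × (19.31/1219.99) ≈ -0.174.
Since ε < 0, shoes and shoelaces are complements.

-0.174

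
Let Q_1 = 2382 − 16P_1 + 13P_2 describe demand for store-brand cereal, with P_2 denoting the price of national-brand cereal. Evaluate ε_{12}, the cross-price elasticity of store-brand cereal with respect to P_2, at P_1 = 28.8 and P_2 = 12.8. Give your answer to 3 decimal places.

At P_1 = 28.8 and P_2 = 12.8: Q_1 = 2087.6.
∂Q_1/∂P_2 = 13.
ε = (∂Q_1/∂P_2)(P_2/Q_1) = 13 × (12.8/2087.6) ≈ 0.080.
Since ε > 0, store-brand cereal and national-brand cereal are substitutes.

0.080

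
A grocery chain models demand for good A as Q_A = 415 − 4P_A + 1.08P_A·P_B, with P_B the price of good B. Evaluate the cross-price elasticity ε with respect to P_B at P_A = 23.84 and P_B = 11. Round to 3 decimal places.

0.470

At P_A = 23.84 and P_B = 11: Q_A = 602.859.
∂Q_A/∂P_B = 1.08P_A = 1.08(23.84) = 25.7472.
ε = (∂Q_A/∂P_B)(P_B/Q_A) = 25.7472 × (11/602.859) ≈ 0.470.
ε > 0: substitutes.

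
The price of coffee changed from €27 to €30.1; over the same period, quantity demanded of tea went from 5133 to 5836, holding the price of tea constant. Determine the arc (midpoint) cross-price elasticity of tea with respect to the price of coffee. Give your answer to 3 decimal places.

1.180

ΔQ_A = 5836 − 5133 = 703; ΔP_B = 30.1 − 27 = 3.1.
Midpoints: Q̄_A = 5484.5, P̄_B = 28.55.
ε = (ΔQ_A/Q̄_A)/(ΔP_B/P̄_B) = (703/5484.5)/(3.1/28.55) ≈ 1.180.
ε > 0: tea and coffee are substitutes.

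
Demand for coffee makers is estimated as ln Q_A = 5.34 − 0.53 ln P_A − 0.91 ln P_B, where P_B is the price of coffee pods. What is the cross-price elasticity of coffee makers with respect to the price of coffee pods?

-0.91

In a log-linear (constant-elasticity) demand function, the coefficient on ln P_B is the cross-price elasticity.
ε = -0.91. Negative, so coffee makers and coffee pods are complements.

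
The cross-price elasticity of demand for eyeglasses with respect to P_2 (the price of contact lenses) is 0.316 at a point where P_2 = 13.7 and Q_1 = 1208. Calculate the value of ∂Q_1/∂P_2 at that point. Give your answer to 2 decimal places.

27.86

ε = (∂Q_1/∂P_2)·(P_2/Q_1) ⇒ ∂Q_1/∂P_2 = ε·Q_1/P_2 = 0.316 × 1208/13.7 ≈ 27.86.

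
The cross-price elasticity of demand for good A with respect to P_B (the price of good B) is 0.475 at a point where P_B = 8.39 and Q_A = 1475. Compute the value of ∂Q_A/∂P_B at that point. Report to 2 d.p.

83.51

ε = (∂Q_A/∂P_B)·(P_B/Q_A) ⇒ ∂Q_A/∂P_B = ε·Q_A/P_B = 0.475 × 1475/8.39 ≈ 83.51.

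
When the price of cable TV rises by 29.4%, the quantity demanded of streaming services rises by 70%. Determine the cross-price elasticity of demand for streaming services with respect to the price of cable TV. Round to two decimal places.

2.38

ε = (%ΔQ of streaming services) / (%ΔP of cable TV) = (70%) / (29.4%) ≈ 2.38.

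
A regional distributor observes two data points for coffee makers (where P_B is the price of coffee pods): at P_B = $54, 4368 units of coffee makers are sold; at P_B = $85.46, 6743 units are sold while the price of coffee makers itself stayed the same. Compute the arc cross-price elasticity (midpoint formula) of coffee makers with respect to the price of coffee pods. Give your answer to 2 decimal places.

ΔQ_A = 6743 − 4368 = 2375; ΔP_B = 85.46 − 54 = 31.46.
Midpoints: Q̄_A = 5555.5, P̄_B = 69.73.
ε = (ΔQ_A/Q̄_A)/(ΔP_B/P̄_B) = (2375/5555.5)/(31.46/69.73) ≈ 0.95.
ε > 0: coffee makers and coffee pods are substitutes.

0.95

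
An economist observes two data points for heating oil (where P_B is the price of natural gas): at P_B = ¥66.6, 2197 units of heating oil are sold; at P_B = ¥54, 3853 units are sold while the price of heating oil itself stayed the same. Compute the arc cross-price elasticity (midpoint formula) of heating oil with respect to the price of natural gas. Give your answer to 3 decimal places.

ΔQ_A = 3853 − 2197 = 1656; ΔP_B = 54 − 66.6 = -12.6.
Midpoints: Q̄_A = 3025.0, P̄_B = 60.30.
ε = (ΔQ_A/Q̄_A)/(ΔP_B/P̄_B) = (1656/3025.0)/(-12.6/60.30) ≈ -2.620.

-2.620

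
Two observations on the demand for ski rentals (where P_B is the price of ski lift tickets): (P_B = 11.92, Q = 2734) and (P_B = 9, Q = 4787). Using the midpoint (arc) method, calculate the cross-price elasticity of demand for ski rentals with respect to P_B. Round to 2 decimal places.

-1.96

ΔQ_A = 4787 − 2734 = 2053; ΔP_B = 9 − 11.92 = -2.92.
Midpoints: Q̄_A = 3760.5, P̄_B = 10.46.
ε = (ΔQ_A/Q̄_A)/(ΔP_B/P̄_B) = (2053/3760.5)/(-2.92/10.46) ≈ -1.96.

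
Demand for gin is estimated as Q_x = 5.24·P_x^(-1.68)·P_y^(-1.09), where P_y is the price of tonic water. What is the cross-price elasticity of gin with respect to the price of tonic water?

-1.09

In a log-linear (constant-elasticity) demand function, the coefficient on the exponent of P_y is the cross-price elasticity.
ε = -1.09. Negative, so gin and tonic water are complements.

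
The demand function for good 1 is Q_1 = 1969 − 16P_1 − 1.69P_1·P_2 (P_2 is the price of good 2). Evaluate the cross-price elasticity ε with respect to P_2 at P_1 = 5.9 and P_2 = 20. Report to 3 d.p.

-0.119

At P_1 = 5.9 and P_2 = 20: Q_1 = 1675.18.
∂Q_1/∂P_2 = -1.69P_1 = -1.69(5.9) = -9.9710.
ε = (∂Q_1/∂P_2)(P_2/Q_1) = -9.9710 × (20/1675.18) ≈ -0.119.
ε < 0: complements.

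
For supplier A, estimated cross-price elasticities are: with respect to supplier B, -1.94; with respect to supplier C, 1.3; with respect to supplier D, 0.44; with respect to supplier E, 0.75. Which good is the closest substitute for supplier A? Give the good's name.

Substitutes have ε > 0. Among the positive values, 1.3 (supplier C) is largest.

supplier C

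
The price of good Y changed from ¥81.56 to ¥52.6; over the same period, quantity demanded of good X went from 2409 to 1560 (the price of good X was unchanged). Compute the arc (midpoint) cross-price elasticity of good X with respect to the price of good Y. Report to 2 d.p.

ΔQ_X = 1560 − 2409 = -849; ΔP_Y = 52.6 − 81.56 = -28.96.
Midpoints: Q̄_X = 1984.5, P̄_Y = 67.08.
ε = (ΔQ_X/Q̄_X)/(ΔP_Y/P̄_Y) = (-849/1984.5)/(-28.96/67.08) ≈ 0.99.
ε > 0: good X and good Y are substitutes.

0.99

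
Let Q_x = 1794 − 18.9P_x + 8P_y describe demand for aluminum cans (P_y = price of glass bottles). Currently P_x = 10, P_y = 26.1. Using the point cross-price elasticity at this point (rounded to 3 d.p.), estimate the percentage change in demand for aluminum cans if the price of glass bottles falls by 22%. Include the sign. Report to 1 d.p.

At P_x = 10, P_y = 26.1: Q_x = 1813.8.
∂Q_x/∂P_y = 8.
ε = (∂Q_x/∂P_y)(P_y/Q_x) = 8.0000 × 26.1/1813.8 ≈ 0.115.
%ΔQ_x ≈ ε × %ΔP_y = 0.115 × (-22%) = -2.5%.

-2.5%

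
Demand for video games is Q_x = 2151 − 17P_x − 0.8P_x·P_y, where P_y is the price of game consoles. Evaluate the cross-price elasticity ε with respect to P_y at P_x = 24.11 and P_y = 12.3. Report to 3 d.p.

-0.158

At P_x = 24.11 and P_y = 12.3: Q_x = 1503.888.
∂Q_x/∂P_y = -0.8P_x = -0.8(24.11) = -19.2880.
ε = (∂Q_x/∂P_y)(P_y/Q_x) = -19.2880 × (12.3/1503.888) ≈ -0.158.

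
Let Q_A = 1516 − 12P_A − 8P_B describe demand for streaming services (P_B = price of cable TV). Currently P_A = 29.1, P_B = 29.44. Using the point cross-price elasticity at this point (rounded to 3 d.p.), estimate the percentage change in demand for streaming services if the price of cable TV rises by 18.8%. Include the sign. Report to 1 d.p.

At P_A = 29.1, P_B = 29.44: Q_A = 931.28.
∂Q_A/∂P_B = -8.
ε = (∂Q_A/∂P_B)(P_B/Q_A) = -8.0000 × 29.44/931.28 ≈ -0.253.
%ΔQ_A ≈ ε × %ΔP_B = -0.253 × (18.8%) = -4.8%.

-4.8%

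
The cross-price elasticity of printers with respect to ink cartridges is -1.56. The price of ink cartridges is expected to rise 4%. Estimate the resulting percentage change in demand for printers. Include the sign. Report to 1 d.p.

-6.2%

%ΔQ ≈ ε × %ΔP of ink cartridges = -1.56 × (4%) = -6.2%.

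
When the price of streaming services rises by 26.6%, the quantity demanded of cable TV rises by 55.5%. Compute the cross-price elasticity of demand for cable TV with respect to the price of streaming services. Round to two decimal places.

2.09

ε = (%ΔQ of cable TV) / (%ΔP of streaming services) = (55.5%) / (26.6%) ≈ 2.09.
Positive cross-price elasticity: substitutes.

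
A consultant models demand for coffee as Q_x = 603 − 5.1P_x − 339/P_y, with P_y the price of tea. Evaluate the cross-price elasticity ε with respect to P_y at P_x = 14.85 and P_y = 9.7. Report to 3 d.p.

0.071

At P_x = 14.85 and P_y = 9.7: Q_x = 492.317.
∂Q_x/∂P_y = 339/P_y² = 3.6029.
ε = (∂Q_x/∂P_y)(P_y/Q_x) = 3.6029 × (9.7/492.317) ≈ 0.071.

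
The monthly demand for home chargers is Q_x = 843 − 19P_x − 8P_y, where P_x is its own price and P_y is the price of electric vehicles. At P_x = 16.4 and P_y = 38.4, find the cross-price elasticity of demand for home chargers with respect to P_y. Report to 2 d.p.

-1.37

At P_x = 16.4 and P_y = 38.4: Q_x = 224.2.
∂Q_x/∂P_y = -8.
ε = (∂Q_x/∂P_y)(P_y/Q_x) = -8 × (38.4/224.2) ≈ -1.37.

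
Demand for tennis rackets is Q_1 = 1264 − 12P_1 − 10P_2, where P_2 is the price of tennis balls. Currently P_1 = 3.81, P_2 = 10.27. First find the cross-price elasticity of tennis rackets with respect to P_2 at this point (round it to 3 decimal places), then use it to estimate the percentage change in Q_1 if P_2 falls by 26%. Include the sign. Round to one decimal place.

2.4%

At P_1 = 3.81, P_2 = 10.27: Q_1 = 1115.58.
∂Q_1/∂P_2 = -10.
ε = (∂Q_1/∂P_2)(P_2/Q_1) = -10.0000 × 10.27/1115.58 ≈ -0.092.
%ΔQ_1 ≈ ε × %ΔP_2 = -0.092 × (-26%) = 2.4%.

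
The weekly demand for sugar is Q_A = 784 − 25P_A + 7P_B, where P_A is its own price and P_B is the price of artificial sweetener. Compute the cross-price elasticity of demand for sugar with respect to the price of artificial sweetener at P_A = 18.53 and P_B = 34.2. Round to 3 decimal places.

0.427

At P_A = 18.53 and P_B = 34.2: Q_A = 560.15.
∂Q_A/∂P_B = 7.
ε = (∂Q_A/∂P_B)(P_B/Q_A) = 7 × (34.2/560.15) ≈ 0.427.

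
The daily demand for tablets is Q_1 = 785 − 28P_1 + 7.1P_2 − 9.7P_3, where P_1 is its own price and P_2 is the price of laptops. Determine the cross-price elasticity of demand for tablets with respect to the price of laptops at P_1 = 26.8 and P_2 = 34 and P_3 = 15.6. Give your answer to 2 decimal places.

At P_1 = 26.8 and P_2 = 34 and P_3 = 15.6: Q_1 = 124.68.
∂Q_1/∂P_2 = 7.1.
ε = (∂Q_1/∂P_2)(P_2/Q_1) = 7.1 × (34/124.68) ≈ 1.94.
Since ε > 0, tablets and laptops are substitutes.

1.94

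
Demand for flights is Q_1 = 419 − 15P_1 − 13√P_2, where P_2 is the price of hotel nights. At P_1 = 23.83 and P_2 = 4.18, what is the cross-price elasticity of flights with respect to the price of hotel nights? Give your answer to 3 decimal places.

-0.380

At P_1 = 23.83 and P_2 = 4.18: Q_1 = 34.971.
∂Q_1/∂P_2 = -13/(2√P_2) = -13/(2√4.18) = -3.1793.
ε = (∂Q_1/∂P_2)(P_2/Q_1) = -3.1793 × (4.18/34.971) ≈ -0.380.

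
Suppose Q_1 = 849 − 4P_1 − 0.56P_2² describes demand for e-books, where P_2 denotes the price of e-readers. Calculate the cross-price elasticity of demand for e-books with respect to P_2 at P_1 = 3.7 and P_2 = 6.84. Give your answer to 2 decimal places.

-0.06

At P_1 = 3.7 and P_2 = 6.84: Q_1 = 808.000.
∂Q_1/∂P_2 = -1.12P_2 = -1.12(6.84) = -7.6608.
ε = (∂Q_1/∂P_2)(P_2/Q_1) = -7.6608 × (6.84/808.000) ≈ -0.06.
ε < 0: complements.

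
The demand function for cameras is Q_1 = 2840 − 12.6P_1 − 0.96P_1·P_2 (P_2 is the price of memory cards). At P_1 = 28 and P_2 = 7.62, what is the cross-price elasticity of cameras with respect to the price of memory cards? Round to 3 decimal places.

At P_1 = 28 and P_2 = 7.62: Q_1 = 2282.374.
∂Q_1/∂P_2 = -0.96P_1 = -0.96(28) = -26.8800.
ε = (∂Q_1/∂P_2)(P_2/Q_1) = -26.8800 × (7.62/2282.374) ≈ -0.090.
ε < 0: complements.

-0.090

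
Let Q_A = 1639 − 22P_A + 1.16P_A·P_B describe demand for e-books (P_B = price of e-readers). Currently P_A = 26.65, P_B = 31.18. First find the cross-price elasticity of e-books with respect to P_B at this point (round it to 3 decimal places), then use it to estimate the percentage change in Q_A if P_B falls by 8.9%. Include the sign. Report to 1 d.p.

-4.3%

At P_A = 26.65, P_B = 31.18: Q_A = 2016.599.
∂Q_A/∂P_B = 1.16P_A = 30.9140.
ε = (∂Q_A/∂P_B)(P_B/Q_A) = 30.9140 × 31.18/2016.599 ≈ 0.478.
%ΔQ_A ≈ ε × %ΔP_B = 0.478 × (-8.9%) = -4.3%.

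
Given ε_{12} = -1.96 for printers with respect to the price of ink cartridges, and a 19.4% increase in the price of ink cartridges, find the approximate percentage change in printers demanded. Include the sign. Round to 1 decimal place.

%ΔQ ≈ ε × %ΔP of ink cartridges = -1.96 × (19.4%) = -38.0%.

-38.0%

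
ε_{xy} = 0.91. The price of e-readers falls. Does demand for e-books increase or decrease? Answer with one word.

ε > 0 and the price of e-readers falls, so the quantity of e-books moves in the same direction: it decreases.

decrease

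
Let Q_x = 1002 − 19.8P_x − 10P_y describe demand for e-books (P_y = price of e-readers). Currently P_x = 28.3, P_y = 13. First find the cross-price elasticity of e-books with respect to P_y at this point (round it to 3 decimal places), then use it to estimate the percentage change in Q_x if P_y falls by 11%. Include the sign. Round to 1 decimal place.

4.6%

At P_x = 28.3, P_y = 13: Q_x = 311.66.
∂Q_x/∂P_y = -10.
ε = (∂Q_x/∂P_y)(P_y/Q_x) = -10.0000 × 13/311.66 ≈ -0.417.
%ΔQ_x ≈ ε × %ΔP_y = -0.417 × (-11%) = 4.6%.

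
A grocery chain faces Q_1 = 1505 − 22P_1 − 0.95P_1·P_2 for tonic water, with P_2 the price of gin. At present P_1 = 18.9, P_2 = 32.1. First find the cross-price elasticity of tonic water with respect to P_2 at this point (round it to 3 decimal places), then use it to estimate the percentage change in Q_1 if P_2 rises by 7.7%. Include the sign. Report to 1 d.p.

At P_1 = 18.9, P_2 = 32.1: Q_1 = 512.845.
∂Q_1/∂P_2 = -0.95P_1 = -17.9550.
ε = (∂Q_1/∂P_2)(P_2/Q_1) = -17.9550 × 32.1/512.845 ≈ -1.124.
%ΔQ_1 ≈ ε × %ΔP_2 = -1.124 × (7.7%) = -8.7%.

-8.7%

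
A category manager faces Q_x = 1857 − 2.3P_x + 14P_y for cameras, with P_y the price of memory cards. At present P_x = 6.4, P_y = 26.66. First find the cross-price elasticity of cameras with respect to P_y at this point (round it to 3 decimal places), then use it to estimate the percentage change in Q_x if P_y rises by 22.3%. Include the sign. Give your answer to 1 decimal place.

3.7%

At P_x = 6.4, P_y = 26.66: Q_x = 2215.52.
∂Q_x/∂P_y = 14.
ε = (∂Q_x/∂P_y)(P_y/Q_x) = 14.0000 × 26.66/2215.52 ≈ 0.168.
%ΔQ_x ≈ ε × %ΔP_y = 0.168 × (22.3%) = 3.7%.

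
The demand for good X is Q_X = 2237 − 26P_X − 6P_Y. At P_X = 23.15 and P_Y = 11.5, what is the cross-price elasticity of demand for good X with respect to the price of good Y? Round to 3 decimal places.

At P_X = 23.15 and P_Y = 11.5: Q_X = 1566.1.
∂Q_X/∂P_Y = -6.
ε = (∂Q_X/∂P_Y)(P_Y/Q_X) = -6 × (11.5/1566.1) ≈ -0.044.
Since ε < 0, good X and good Y are complements.

-0.044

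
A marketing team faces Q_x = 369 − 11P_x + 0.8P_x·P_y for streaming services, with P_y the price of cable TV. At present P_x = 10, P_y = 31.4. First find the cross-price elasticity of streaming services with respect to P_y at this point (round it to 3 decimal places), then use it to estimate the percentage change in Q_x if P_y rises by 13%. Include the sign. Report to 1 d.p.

6.4%

At P_x = 10, P_y = 31.4: Q_x = 510.2.
∂Q_x/∂P_y = 0.8P_x = 8.0000.
ε = (∂Q_x/∂P_y)(P_y/Q_x) = 8.0000 × 31.4/510.2 ≈ 0.492.
%ΔQ_x ≈ ε × %ΔP_y = 0.492 × (13%) = 6.4%.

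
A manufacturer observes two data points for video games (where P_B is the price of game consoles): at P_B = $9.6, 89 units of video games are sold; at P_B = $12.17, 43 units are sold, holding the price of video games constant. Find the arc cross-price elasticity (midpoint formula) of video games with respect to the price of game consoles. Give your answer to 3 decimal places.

ΔQ_A = 43 − 89 = -46; ΔP_B = 12.17 − 9.6 = 2.57.
Midpoints: Q̄_A = 66.0, P̄_B = 10.88.
ε = (ΔQ_A/Q̄_A)/(ΔP_B/P̄_B) = (-46/66.0)/(2.57/10.88) ≈ -2.952.
ε < 0: video games and game consoles are complements.

-2.952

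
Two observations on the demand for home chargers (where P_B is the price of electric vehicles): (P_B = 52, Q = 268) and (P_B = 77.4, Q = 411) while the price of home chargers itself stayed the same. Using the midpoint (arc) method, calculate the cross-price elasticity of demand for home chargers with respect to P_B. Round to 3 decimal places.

ΔQ_A = 411 − 268 = 143; ΔP_B = 77.4 − 52 = 25.4.
Midpoints: Q̄_A = 339.5, P̄_B = 64.70.
ε = (ΔQ_A/Q̄_A)/(ΔP_B/P̄_B) = (143/339.5)/(25.4/64.70) ≈ 1.073.

1.073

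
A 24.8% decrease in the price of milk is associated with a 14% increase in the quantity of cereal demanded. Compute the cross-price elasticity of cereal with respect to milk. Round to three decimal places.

-0.565

ε = (%ΔQ of cereal) / (%ΔP of milk) = (14%) / (-24.8%) ≈ -0.565.
Negative cross-price elasticity: complements.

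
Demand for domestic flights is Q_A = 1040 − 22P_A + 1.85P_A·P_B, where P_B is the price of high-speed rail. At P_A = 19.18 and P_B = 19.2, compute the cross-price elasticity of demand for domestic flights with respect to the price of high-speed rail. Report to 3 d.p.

0.524

At P_A = 19.18 and P_B = 19.2: Q_A = 1299.314.
∂Q_A/∂P_B = 1.85P_A = 1.85(19.18) = 35.4830.
ε = (∂Q_A/∂P_B)(P_B/Q_A) = 35.4830 × (19.2/1299.314) ≈ 0.524.
ε > 0: substitutes.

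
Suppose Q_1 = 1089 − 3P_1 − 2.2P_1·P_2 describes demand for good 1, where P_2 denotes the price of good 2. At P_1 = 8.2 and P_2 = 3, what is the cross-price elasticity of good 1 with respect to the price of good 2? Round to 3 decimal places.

-0.054

At P_1 = 8.2 and P_2 = 3: Q_1 = 1010.28.
∂Q_1/∂P_2 = -2.2P_1 = -2.2(8.2) = -18.0400.
ε = (∂Q_1/∂P_2)(P_2/Q_1) = -18.0400 × (3/1010.28) ≈ -0.054.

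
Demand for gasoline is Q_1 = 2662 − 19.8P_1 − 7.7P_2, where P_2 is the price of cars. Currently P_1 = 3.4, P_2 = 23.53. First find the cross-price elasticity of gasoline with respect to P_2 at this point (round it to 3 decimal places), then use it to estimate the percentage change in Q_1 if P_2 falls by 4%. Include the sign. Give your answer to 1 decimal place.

At P_1 = 3.4, P_2 = 23.53: Q_1 = 2413.499.
∂Q_1/∂P_2 = -7.7.
ε = (∂Q_1/∂P_2)(P_2/Q_1) = -7.7000 × 23.53/2413.499 ≈ -0.075.
%ΔQ_1 ≈ ε × %ΔP_2 = -0.075 × (-4%) = 0.3%.

0.3%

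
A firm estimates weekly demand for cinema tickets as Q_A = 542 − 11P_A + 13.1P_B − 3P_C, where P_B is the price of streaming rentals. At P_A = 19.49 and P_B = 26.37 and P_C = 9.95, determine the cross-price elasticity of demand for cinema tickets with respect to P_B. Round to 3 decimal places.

At P_A = 19.49 and P_B = 26.37 and P_C = 9.95: Q_A = 643.207.
∂Q_A/∂P_B = 13.1.
ε = (∂Q_A/∂P_B)(P_B/Q_A) = 13.1 × (26.37/643.207) ≈ 0.537.

0.537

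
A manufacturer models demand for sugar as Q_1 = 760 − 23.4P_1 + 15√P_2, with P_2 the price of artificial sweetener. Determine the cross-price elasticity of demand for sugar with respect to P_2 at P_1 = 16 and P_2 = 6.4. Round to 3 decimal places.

At P_1 = 16 and P_2 = 6.4: Q_1 = 423.547.
∂Q_1/∂P_2 = 15/(2√P_2) = 15/(2√6.4) = 2.9646.
ε = (∂Q_1/∂P_2)(P_2/Q_1) = 2.9646 × (6.4/423.547) ≈ 0.045.
ε > 0: substitutes.

0.045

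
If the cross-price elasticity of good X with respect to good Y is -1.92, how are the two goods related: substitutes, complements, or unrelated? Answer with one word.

complements

ε = -1.92 < 0, so a higher price of good Y lowers demand for good X: complements.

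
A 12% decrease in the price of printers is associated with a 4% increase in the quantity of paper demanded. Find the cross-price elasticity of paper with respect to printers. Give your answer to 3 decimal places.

ε = (%ΔQ of paper) / (%ΔP of printers) = (4%) / (-12%) ≈ -0.333.

-0.333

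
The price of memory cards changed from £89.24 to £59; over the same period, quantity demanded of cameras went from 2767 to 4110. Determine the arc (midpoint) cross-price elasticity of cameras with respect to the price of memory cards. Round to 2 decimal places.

-0.96

ΔQ_A = 4110 − 2767 = 1343; ΔP_B = 59 − 89.24 = -30.24.
Midpoints: Q̄_A = 3438.5, P̄_B = 74.12.
ε = (ΔQ_A/Q̄_A)/(ΔP_B/P̄_B) = (1343/3438.5)/(-30.24/74.12) ≈ -0.96.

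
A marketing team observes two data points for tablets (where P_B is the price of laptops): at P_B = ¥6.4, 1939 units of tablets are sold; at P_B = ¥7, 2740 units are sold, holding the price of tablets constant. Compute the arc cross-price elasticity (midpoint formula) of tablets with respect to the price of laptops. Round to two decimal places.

ΔQ_A = 2740 − 1939 = 801; ΔP_B = 7 − 6.4 = 0.6.
Midpoints: Q̄_A = 2339.5, P̄_B = 6.70.
ε = (ΔQ_A/Q̄_A)/(ΔP_B/P̄_B) = (801/2339.5)/(0.6/6.70) ≈ 3.82.
ε > 0: tablets and laptops are substitutes.

3.82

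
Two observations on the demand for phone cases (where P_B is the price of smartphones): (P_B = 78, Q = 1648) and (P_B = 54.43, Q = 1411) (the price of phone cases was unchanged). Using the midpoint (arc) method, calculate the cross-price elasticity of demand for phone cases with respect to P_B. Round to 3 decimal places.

0.435

ΔQ_A = 1411 − 1648 = -237; ΔP_B = 54.43 − 78 = -23.57.
Midpoints: Q̄_A = 1529.5, P̄_B = 66.22.
ε = (ΔQ_A/Q̄_A)/(ΔP_B/P̄_B) = (-237/1529.5)/(-23.57/66.22) ≈ 0.435.
ε > 0: phone cases and smartphones are substitutes.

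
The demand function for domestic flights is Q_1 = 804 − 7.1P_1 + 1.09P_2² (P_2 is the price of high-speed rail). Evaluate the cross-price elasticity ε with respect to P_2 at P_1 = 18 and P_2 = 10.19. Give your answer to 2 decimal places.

At P_1 = 18 and P_2 = 10.19: Q_1 = 789.381.
∂Q_1/∂P_2 = 2.18P_2 = 2.18(10.19) = 22.2142.
ε = (∂Q_1/∂P_2)(P_2/Q_1) = 22.2142 × (10.19/789.381) ≈ 0.29.
ε > 0: substitutes.

0.29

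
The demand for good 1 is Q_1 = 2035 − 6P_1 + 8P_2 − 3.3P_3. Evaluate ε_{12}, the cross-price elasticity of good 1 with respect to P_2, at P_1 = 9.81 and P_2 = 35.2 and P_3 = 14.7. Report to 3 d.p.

At P_1 = 9.81 and P_2 = 35.2 and P_3 = 14.7: Q_1 = 2209.23.
∂Q_1/∂P_2 = 8.
ε = (∂Q_1/∂P_2)(P_2/Q_1) = 8 × (35.2/2209.23) ≈ 0.127.
Since ε > 0, good 1 and good 2 are substitutes.

0.127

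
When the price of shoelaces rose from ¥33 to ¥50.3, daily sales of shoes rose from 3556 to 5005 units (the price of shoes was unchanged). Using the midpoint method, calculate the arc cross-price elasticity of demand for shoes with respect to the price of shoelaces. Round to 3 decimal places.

ΔQ_A = 5005 − 3556 = 1449; ΔP_B = 50.3 − 33 = 17.3.
Midpoints: Q̄_A = 4280.5, P̄_B = 41.65.
ε = (ΔQ_A/Q̄_A)/(ΔP_B/P̄_B) = (1449/4280.5)/(17.3/41.65) ≈ 0.815.

0.815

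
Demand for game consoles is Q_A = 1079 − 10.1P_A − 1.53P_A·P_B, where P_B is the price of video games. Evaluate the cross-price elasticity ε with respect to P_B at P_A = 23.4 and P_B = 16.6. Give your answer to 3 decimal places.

-2.393

At P_A = 23.4 and P_B = 16.6: Q_A = 248.347.
∂Q_A/∂P_B = -1.53P_A = -1.53(23.4) = -35.8020.
ε = (∂Q_A/∂P_B)(P_B/Q_A) = -35.8020 × (16.6/248.347) ≈ -2.393.
ε < 0: complements.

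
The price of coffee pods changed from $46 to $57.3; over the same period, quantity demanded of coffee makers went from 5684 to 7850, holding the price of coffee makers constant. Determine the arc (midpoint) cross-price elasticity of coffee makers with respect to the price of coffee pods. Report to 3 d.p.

1.463

ΔQ_A = 7850 − 5684 = 2166; ΔP_B = 57.3 − 46 = 11.3.
Midpoints: Q̄_A = 6767.0, P̄_B = 51.65.
ε = (ΔQ_A/Q̄_A)/(ΔP_B/P̄_B) = (2166/6767.0)/(11.3/51.65) ≈ 1.463.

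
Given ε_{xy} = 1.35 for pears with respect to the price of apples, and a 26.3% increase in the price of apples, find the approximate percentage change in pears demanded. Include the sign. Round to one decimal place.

35.5%

%ΔQ ≈ ε × %ΔP of apples = 1.35 × (26.3%) = 35.5%.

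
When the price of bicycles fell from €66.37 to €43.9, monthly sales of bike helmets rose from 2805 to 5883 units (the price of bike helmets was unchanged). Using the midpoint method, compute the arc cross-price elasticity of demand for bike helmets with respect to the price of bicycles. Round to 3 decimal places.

-1.739

ΔQ_A = 5883 − 2805 = 3078; ΔP_B = 43.9 − 66.37 = -22.47.
Midpoints: Q̄_A = 4344.0, P̄_B = 55.14.
ε = (ΔQ_A/Q̄_A)/(ΔP_B/P̄_B) = (3078/4344.0)/(-22.47/55.14) ≈ -1.739.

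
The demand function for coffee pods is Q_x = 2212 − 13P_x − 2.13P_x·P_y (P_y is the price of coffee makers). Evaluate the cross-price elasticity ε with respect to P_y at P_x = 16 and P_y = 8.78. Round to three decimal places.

-0.176

At P_x = 16 and P_y = 8.78: Q_x = 1704.778.
∂Q_x/∂P_y = -2.13P_x = -2.13(16) = -34.0800.
ε = (∂Q_x/∂P_y)(P_y/Q_x) = -34.0800 × (8.78/1704.778) ≈ -0.176.
ε < 0: complements.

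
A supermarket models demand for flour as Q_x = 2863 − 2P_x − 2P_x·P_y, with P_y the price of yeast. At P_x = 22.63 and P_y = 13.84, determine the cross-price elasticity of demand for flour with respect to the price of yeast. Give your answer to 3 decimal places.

-0.286

At P_x = 22.63 and P_y = 13.84: Q_x = 2191.342.
∂Q_x/∂P_y = -2P_x = -2(22.63) = -45.2600.
ε = (∂Q_x/∂P_y)(P_y/Q_x) = -45.2600 × (13.84/2191.342) ≈ -0.286.
ε < 0: complements.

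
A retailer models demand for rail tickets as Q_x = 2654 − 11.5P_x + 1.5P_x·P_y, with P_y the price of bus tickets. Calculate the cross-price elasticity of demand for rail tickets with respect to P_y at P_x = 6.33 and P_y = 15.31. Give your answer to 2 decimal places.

At P_x = 6.33 and P_y = 15.31: Q_x = 2726.573.
∂Q_x/∂P_y = 1.5P_x = 1.5(6.33) = 9.4950.
ε = (∂Q_x/∂P_y)(P_y/Q_x) = 9.4950 × (15.31/2726.573) ≈ 0.05.

0.05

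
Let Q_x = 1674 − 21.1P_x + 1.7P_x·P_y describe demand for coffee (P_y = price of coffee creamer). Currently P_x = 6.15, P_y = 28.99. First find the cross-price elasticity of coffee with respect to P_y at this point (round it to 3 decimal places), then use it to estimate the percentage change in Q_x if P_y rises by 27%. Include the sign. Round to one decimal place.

4.4%

At P_x = 6.15, P_y = 28.99: Q_x = 1847.325.
∂Q_x/∂P_y = 1.7P_x = 10.4550.
ε = (∂Q_x/∂P_y)(P_y/Q_x) = 10.4550 × 28.99/1847.325 ≈ 0.164.
%ΔQ_x ≈ ε × %ΔP_y = 0.164 × (27%) = 4.4%.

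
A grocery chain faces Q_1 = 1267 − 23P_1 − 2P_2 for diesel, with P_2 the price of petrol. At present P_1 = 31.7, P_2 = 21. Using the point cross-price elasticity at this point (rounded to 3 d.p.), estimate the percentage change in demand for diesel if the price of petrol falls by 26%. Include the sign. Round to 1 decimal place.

2.2%

At P_1 = 31.7, P_2 = 21: Q_1 = 495.9.
∂Q_1/∂P_2 = -2.
ε = (∂Q_1/∂P_2)(P_2/Q_1) = -2.0000 × 21/495.9 ≈ -0.085.
%ΔQ_1 ≈ ε × %ΔP_2 = -0.085 × (-26%) = 2.2%.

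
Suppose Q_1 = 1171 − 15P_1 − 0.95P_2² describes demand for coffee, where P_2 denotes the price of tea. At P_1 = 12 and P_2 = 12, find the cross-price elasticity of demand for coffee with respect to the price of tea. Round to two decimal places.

At P_1 = 12 and P_2 = 12: Q_1 = 854.2.
∂Q_1/∂P_2 = -1.9P_2 = -1.9(12) = -22.8000.
ε = (∂Q_1/∂P_2)(P_2/Q_1) = -22.8000 × (12/854.2) ≈ -0.32.
ε < 0: complements.

-0.32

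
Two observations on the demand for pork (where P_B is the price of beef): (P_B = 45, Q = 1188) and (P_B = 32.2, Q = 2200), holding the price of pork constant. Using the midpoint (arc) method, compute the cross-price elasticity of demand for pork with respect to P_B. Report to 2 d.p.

ΔQ_A = 2200 − 1188 = 1012; ΔP_B = 32.2 − 45 = -12.8.
Midpoints: Q̄_A = 1694.0, P̄_B = 38.60.
ε = (ΔQ_A/Q̄_A)/(ΔP_B/P̄_B) = (1012/1694.0)/(-12.8/38.60) ≈ -1.80.

-1.80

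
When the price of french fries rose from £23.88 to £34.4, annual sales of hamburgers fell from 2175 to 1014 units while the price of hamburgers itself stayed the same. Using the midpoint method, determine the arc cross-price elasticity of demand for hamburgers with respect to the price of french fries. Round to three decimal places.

ΔQ_A = 1014 − 2175 = -1161; ΔP_B = 34.4 − 23.88 = 10.52.
Midpoints: Q̄_A = 1594.5, P̄_B = 29.14.
ε = (ΔQ_A/Q̄_A)/(ΔP_B/P̄_B) = (-1161/1594.5)/(10.52/29.14) ≈ -2.017.

-2.017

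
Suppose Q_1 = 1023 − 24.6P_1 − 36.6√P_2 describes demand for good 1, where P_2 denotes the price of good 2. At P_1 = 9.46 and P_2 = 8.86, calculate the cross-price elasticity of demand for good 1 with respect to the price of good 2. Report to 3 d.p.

At P_1 = 9.46 and P_2 = 8.86: Q_1 = 681.341.
∂Q_1/∂P_2 = -36.6/(2√P_2) = -36.6/(2√8.86) = -6.1480.
ε = (∂Q_1/∂P_2)(P_2/Q_1) = -6.1480 × (8.86/681.341) ≈ -0.080.

-0.080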